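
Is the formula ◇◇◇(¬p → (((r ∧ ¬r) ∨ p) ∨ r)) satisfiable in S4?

1. ◇◇◇(¬p → (((r ∧ ¬r) ∨ p) ∨ r)), 0
2. ◇◇(¬p → (((r ∧ ¬r) ∨ p) ∨ r)), 1   [◇-rule on 1: fresh world 1, 0R1]
3. ◇(¬p → (((r ∧ ¬r) ∨ p) ∨ r)), 2   [◇-rule on 2: fresh world 2, 1R2]
4. ¬p → (((r ∧ ¬r) ∨ p) ∨ r), 3   [◇-rule on 3: fresh world 3, 2R3]
5. ((r ∧ ¬r) ∨ p) ∨ r, 3   [→-rule on 4 (branches; this branch)]
6. r, 3   [∨-rule on 5 (branches; this branch)]
Accessibility: 0R0, 0R1, 0R2, 0R3, 1R1, 1R2, 1R3, 2R2, 2R3, 3R3

Satisfiable (open branch found)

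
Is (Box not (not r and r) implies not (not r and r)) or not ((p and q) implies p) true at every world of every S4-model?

Tableau for the negation not ((Box not (not r and r) implies not (not r and r)) or not ((p and q) implies p)):
1. not ((Box not (not r and r) implies not (not r and r)) or not ((p and q) implies p)), 0
2. not (Box not (not r and r) implies not (not r and r)), 0
3. (p and q) implies p, 0
4. Box not (not r and r), 0
5. not r and r, 0
6. not r, 0
7. r, 0
Accessibility: 0R0
Branch closes: r and not r both at 0.
All branches of the negation close; one closing branch shown above.

Valid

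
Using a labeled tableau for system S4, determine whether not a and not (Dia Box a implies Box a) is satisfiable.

Satisfiable (open branch found)

1. not a and not (Dia Box a implies Box a), 0
2. not a, 0
3. not (Dia Box a implies Box a), 0
4. Dia Box a, 0
5. not Box a, 0
6. Box a, 1
7. a, 1
8. not a, 2
Accessibility: 0R0, 0R1, 0R2, 1R1, 2R2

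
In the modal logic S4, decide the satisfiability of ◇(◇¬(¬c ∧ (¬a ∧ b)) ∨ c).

1. ◇(◇¬(¬c ∧ (¬a ∧ b)) ∨ c), w0
2. ◇¬(¬c ∧ (¬a ∧ b)) ∨ c, w1
3. c, w1
Accessibility: w0Rw0, w0Rw1, w1Rw1

Satisfiable (open branch found)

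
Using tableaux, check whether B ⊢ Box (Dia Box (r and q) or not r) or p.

Not valid

Tableau for the negation not (Box (Dia Box (r and q) or not r) or p):
1. not (Box (Dia Box (r and q) or not r) or p), 0
2. not Box (Dia Box (r and q) or not r), 0
3. not p, 0
4. not (Dia Box (r and q) or not r), 1
5. not Dia Box (r and q), 1
6. r, 1
7. not Box (r and q), 0
8. not Box (r and q), 1
9. not (r and q), 2
10. not q, 2
11. not (r and q), 3
12. not Box (r and q), 3
13. not q, 3
14. not (r and q), 4
15. not q, 4
Accessibility: 0R0, 0R1, 0R2, 1R0, 1R1, 1R3, 2R0, 2R2, 3R1, 3R3, 3R4, 4R3, 4R4
The negation has an open branch (countermodel exists).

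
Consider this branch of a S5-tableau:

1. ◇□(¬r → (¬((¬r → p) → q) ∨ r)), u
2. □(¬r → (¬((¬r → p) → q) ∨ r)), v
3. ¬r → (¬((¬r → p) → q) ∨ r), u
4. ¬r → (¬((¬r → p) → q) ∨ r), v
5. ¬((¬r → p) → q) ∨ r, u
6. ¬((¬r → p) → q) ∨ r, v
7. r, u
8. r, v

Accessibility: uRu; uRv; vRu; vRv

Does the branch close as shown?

Open

No world carries both an atom and its negation.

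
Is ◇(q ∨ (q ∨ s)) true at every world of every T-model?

Tableau for the negation ¬◇(q ∨ (q ∨ s)):
1. ¬◇(q ∨ (q ∨ s)), 0
2. ¬(q ∨ (q ∨ s)), 0
3. ¬q, 0
4. ¬(q ∨ s), 0
5. ¬s, 0
Accessibility: 0R0
The negation has an open branch (countermodel exists).

No, not valid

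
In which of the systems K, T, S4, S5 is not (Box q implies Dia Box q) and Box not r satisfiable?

T-tableau for the formula:
1. not (Box q implies Dia Box q) and Box not r, w0
2. not (Box q implies Dia Box q), w0   [and-rule on 1]
3. Box not r, w0   [and-rule on 1]
4. Box q, w0   [neg-implies-rule on 2]
5. not Dia Box q, w0   [neg-implies-rule on 2]
6. not r, w0   [Box-rule on 3 via w0Rw0]
7. q, w0   [Box-rule on 4 via w0Rw0]
8. not Box q, w0   [neg-Dia-rule on 5 via w0Rw0]
9. not q, w1   [neg-Box-rule on 8: fresh world w1, w0Rw1]
10. not r, w1   [Box-rule on 3 via w0Rw1]
11. q, w1   [Box-rule on 4 via w0Rw1]
Accessibility: w0Rw0, w0Rw1, w1Rw1
Branch closes: q and not q both at w1.
Every branch closes (one shown): unsatisfiable in T, hence also in S4, S5 (every S4/S5-frame is a T-frame).
K-tableau for the formula:
1. not (Box q implies Dia Box q) and Box not r, w0
2. not (Box q implies Dia Box q), w0   [and-rule on 1]
3. Box not r, w0   [and-rule on 1]
4. Box q, w0   [neg-implies-rule on 2]
5. not Dia Box q, w0   [neg-implies-rule on 2]
Complete open branch: satisfiable in K.

K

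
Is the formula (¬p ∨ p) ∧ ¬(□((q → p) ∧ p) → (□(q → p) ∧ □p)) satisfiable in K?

Unsatisfiable (every branch closes)

1. (¬p ∨ p) ∧ ¬(□((q → p) ∧ p) → (□(q → p) ∧ □p)), 0
2. ¬p ∨ p, 0   [∧-rule on 1]
3. ¬(□((q → p) ∧ p) → (□(q → p) ∧ □p)), 0   [∧-rule on 1]
4. □((q → p) ∧ p), 0   [¬→-rule on 3]
5. ¬(□(q → p) ∧ □p), 0   [¬→-rule on 3]
6. p, 0   [∨-rule on 2 (branches; this branch)]
7. ¬□(q → p), 0   [¬∧-rule on 5 (branches; this branch)]
8. ¬(q → p), 1   [¬□-rule on 7: fresh world 1, 0R1]
9. q, 1   [¬→-rule on 8]
10. ¬p, 1   [¬→-rule on 8]
11. (q → p) ∧ p, 1   [□-rule on 4 via 0R1]
12. q → p, 1   [∧-rule on 11]
13. p, 1   [∧-rule on 11]
Accessibility: 0R1
Branch closes: p and ¬p both at 1.
Every branch closes; the branch above is one of them.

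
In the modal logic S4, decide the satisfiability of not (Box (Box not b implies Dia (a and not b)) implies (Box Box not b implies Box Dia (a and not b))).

Unsatisfiable (every branch closes)

1. not (Box (Box not b implies Dia (a and not b)) implies (Box Box not b implies Box Dia (a and not b))), 0
2. Box (Box not b implies Dia (a and not b)), 0   [neg-implies-rule on 1]
3. not (Box Box not b implies Box Dia (a and not b)), 0   [neg-implies-rule on 1]
4. Box Box not b, 0   [neg-implies-rule on 3]
5. not Box Dia (a and not b), 0   [neg-implies-rule on 3]
6. Box not b implies Dia (a and not b), 0   [Box-rule on 2 via 0R0]
7. Box not b, 0   [Box-rule on 4 via 0R0]
8. not b, 0   [Box-rule on 7 via 0R0]
9. Dia (a and not b), 0   [implies-rule on 6 (branches; this branch)]
10. not Dia (a and not b), 1   [neg-Box-rule on 5: fresh world 1, 0R1]
11. Box not b implies Dia (a and not b), 1   [Box-rule on 2 via 0R1]
12. Box not b, 1   [Box-rule on 4 via 0R1]
13. not b, 1   [Box-rule on 7 via 0R1]
14. not (a and not b), 1   [neg-Dia-rule on 10 via 1R1]
15. Dia (a and not b), 1   [implies-rule on 11 (branches; this branch)]
16. not a, 1   [neg-and-rule on 14 (branches; this branch)]
17. a and not b, 2   [Dia-rule on 9: fresh world 2, 0R2]
18. a, 2   [and-rule on 17]
19. not b, 2   [and-rule on 17]
20. Box not b implies Dia (a and not b), 2   [Box-rule on 2 via 0R2]
21. Box not b, 2   [Box-rule on 4 via 0R2]
22. Dia (a and not b), 2   [implies-rule on 20 (branches; this branch)]
23. a and not b, 3   [Dia-rule on 15: fresh world 3, 1R3]
24. a, 3   [and-rule on 23]
25. not b, 3   [and-rule on 23]
26. Box not b implies Dia (a and not b), 3   [Box-rule on 2 via 0R3]
27. Box not b, 3   [Box-rule on 4 via 0R3]
28. not (a and not b), 3   [neg-Dia-rule on 10 via 1R3]
29. Dia (a and not b), 3   [implies-rule on 26 (branches; this branch)]
30. b, 3   [neg-and-rule on 28 (branches; this branch)]
Accessibility: 0R0, 0R1, 0R2, 0R3, 1R1, 1R3, 2R2, 3R3
Branch closes: b and not b both at 3.
(One branch shown.) All branches close.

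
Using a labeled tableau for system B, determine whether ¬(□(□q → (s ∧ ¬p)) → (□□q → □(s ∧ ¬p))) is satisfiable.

No, unsatisfiable

1. ¬(□(□q → (s ∧ ¬p)) → (□□q → □(s ∧ ¬p))), u
2. □(□q → (s ∧ ¬p)), u
3. ¬(□□q → □(s ∧ ¬p)), u
4. □□q, u
5. ¬□(s ∧ ¬p), u
6. □q → (s ∧ ¬p), u
7. □q, u
8. q, u
9. ¬□q, u
10. ¬(s ∧ ¬p), v
11. □q → (s ∧ ¬p), v
12. □q, v
13. q, v
14. p, v
15. ¬□q, v
16. ¬q, w
17. □q → (s ∧ ¬p), w
18. □q, w
19. q, w
Accessibility: uRu, uRv, uRw, vRu, vRv, wRu, wRw
Branch closes: q and ¬q both at w.
Every branch closes; the branch above is one of them.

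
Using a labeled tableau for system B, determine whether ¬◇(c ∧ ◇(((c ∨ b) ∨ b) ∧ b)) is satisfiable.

1. ¬◇(c ∧ ◇(((c ∨ b) ∨ b) ∧ b)), u
2. ¬(c ∧ ◇(((c ∨ b) ∨ b) ∧ b)), u
3. ¬◇(((c ∨ b) ∨ b) ∧ b), u
4. ¬(((c ∨ b) ∨ b) ∧ b), u
5. ¬b, u
Accessibility: uRu

Yes, satisfiable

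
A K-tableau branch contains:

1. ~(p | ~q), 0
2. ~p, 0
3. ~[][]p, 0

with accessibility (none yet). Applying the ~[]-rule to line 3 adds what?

a fresh world 1 with 0R1, and ~[]p at 1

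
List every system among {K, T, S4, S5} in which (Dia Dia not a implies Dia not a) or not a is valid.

T-tableau for the negation not ((Dia Dia not a implies Dia not a) or not a):
1. not ((Dia Dia not a implies Dia not a) or not a), 0
2. not (Dia Dia not a implies Dia not a), 0   [neg-or-rule on 1]
3. a, 0   [neg-or-rule on 1]
4. Dia Dia not a, 0   [neg-implies-rule on 2]
5. not Dia not a, 0   [neg-implies-rule on 2]
6. Dia not a, 1   [Dia-rule on 4: fresh world 1, 0R1]
7. a, 1   [neg-Dia-rule on 5 via 0R1]
8. not a, 2   [Dia-rule on 6: fresh world 2, 1R2]
Accessibility: 0R0, 0R1, 1R1, 1R2, 2R2
Complete open branch: countermodel on a T-frame, so not valid in T, nor in K (the same frame is also a K-frame).
S4-tableau for the negation not ((Dia Dia not a implies Dia not a) or not a):
1. not ((Dia Dia not a implies Dia not a) or not a), 0
2. not (Dia Dia not a implies Dia not a), 0   [neg-or-rule on 1]
3. a, 0   [neg-or-rule on 1]
4. Dia Dia not a, 0   [neg-implies-rule on 2]
5. not Dia not a, 0   [neg-implies-rule on 2]
6. Dia not a, 1   [Dia-rule on 4: fresh world 1, 0R1]
7. a, 1   [neg-Dia-rule on 5 via 0R1]
8. not a, 2   [Dia-rule on 6: fresh world 2, 1R2]
9. a, 2   [neg-Dia-rule on 5 via 0R2]
Accessibility: 0R0, 0R1, 0R2, 1R1, 1R2, 2R2
Branch closes: a and not a both at 2.
Every branch closes (one shown): valid in S4, hence also in S5 (every theorem of S4 is a theorem of S5).

S4, S5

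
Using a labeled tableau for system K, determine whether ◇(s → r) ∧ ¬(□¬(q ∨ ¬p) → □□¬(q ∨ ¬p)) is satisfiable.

1. ◇(s → r) ∧ ¬(□¬(q ∨ ¬p) → □□¬(q ∨ ¬p)), 0
2. ◇(s → r), 0
3. ¬(□¬(q ∨ ¬p) → □□¬(q ∨ ¬p)), 0
4. □¬(q ∨ ¬p), 0
5. ¬□□¬(q ∨ ¬p), 0
6. s → r, 1
7. ¬(q ∨ ¬p), 1
8. ¬q, 1
9. p, 1
10. r, 1
11. ¬□¬(q ∨ ¬p), 2
12. ¬(q ∨ ¬p), 2
13. ¬q, 2
14. p, 2
15. q ∨ ¬p, 3
16. ¬p, 3
Accessibility: 0R1, 0R2, 2R3

Satisfiable (open branch found)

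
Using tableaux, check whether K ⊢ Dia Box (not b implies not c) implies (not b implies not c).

Tableau for the negation not (Dia Box (not b implies not c) implies (not b implies not c)):
1. not (Dia Box (not b implies not c) implies (not b implies not c)), 0
2. Dia Box (not b implies not c), 0
3. not (not b implies not c), 0
4. not b, 0
5. c, 0
6. Box (not b implies not c), 1
Accessibility: 0R1
The negation has an open branch (countermodel exists).

Not valid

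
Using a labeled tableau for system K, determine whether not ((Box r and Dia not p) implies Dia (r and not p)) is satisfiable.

Unsatisfiable

1. not ((Box r and Dia not p) implies Dia (r and not p)), 0
2. Box r and Dia not p, 0   [neg-implies-rule on 1]
3. not Dia (r and not p), 0   [neg-implies-rule on 1]
4. Box r, 0   [and-rule on 2]
5. Dia not p, 0   [and-rule on 2]
6. not p, 1   [Dia-rule on 5: fresh world 1, 0R1]
7. not (r and not p), 1   [neg-Dia-rule on 3 via 0R1]
8. r, 1   [Box-rule on 4 via 0R1]
9. p, 1   [neg-and-rule on 7 (branches; this branch)]
Accessibility: 0R1
Branch closes: p and not p both at 1.
Every branch closes; the branch above is one of them.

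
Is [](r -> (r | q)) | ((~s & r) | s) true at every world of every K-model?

Yes, valid

Tableau for the negation ~([](r -> (r | q)) | ((~s & r) | s)):
1. ~([](r -> (r | q)) | ((~s & r) | s)), u
2. ~[](r -> (r | q)), u
3. ~((~s & r) | s), u
4. ~(~s & r), u
5. ~s, u
6. ~r, u
7. ~(r -> (r | q)), v
8. r, v
9. ~(r | q), v
10. ~r, v
11. ~q, v
Accessibility: uRv
Branch closes: r and ~r both at v.
All branches of the negation close; one closing branch shown above.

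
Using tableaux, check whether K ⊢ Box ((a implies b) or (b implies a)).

Valid

Tableau for the negation not Box ((a implies b) or (b implies a)):
1. not Box ((a implies b) or (b implies a)), w0
2. not ((a implies b) or (b implies a)), w1
3. not (a implies b), w1
4. not (b implies a), w1
5. a, w1
6. not b, w1
7. b, w1
8. not a, w1
Accessibility: w0Rw1
Branch closes: b and not b both at w1.
Every branch of the negation's tableau closes; the branch above is one of them.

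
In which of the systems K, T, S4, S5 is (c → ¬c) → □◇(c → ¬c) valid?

S5-tableau for the negation ¬((c → ¬c) → □◇(c → ¬c)):
1. ¬((c → ¬c) → □◇(c → ¬c)), 0
2. c → ¬c, 0
3. ¬□◇(c → ¬c), 0
4. ¬c, 0
5. ¬◇(c → ¬c), 1
6. ¬(c → ¬c), 0
7. c, 0
Accessibility: 0R0, 0R1, 1R0, 1R1
Branch closes: c and ¬c both at 0.
Every branch closes (one shown): valid in S5.
S4-tableau for the negation ¬((c → ¬c) → □◇(c → ¬c)):
1. ¬((c → ¬c) → □◇(c → ¬c)), 0
2. c → ¬c, 0
3. ¬□◇(c → ¬c), 0
4. ¬c, 0
5. ¬◇(c → ¬c), 1
6. ¬(c → ¬c), 1
7. c, 1
Accessibility: 0R0, 0R1, 1R1
Complete open branch: countermodel on an S4-frame, so not valid in S4, nor in K, T (the same frame is also a K-frame and a T-frame).

S5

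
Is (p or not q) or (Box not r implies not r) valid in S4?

Tableau for the negation not ((p or not q) or (Box not r implies not r)):
1. not ((p or not q) or (Box not r implies not r)), w0
2. not (p or not q), w0
3. not (Box not r implies not r), w0
4. not p, w0
5. q, w0
6. Box not r, w0
7. r, w0
8. not r, w0
Accessibility: w0Rw0
Branch closes: r and not r both at w0.
All branches of the negation close; one closing branch shown above.

Valid in S4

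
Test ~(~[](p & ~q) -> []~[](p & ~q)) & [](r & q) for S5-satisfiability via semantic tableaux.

1. ~(~[](p & ~q) -> []~[](p & ~q)) & [](r & q), w0
2. ~(~[](p & ~q) -> []~[](p & ~q)), w0
3. [](r & q), w0
4. ~[](p & ~q), w0
5. ~[]~[](p & ~q), w0
6. r & q, w0
7. r, w0
8. q, w0
9. ~(p & ~q), w1
10. r & q, w1
11. r, w1
12. q, w1
13. [](p & ~q), w2
14. r & q, w2
15. r, w2
16. q, w2
17. p & ~q, w0
18. p, w0
19. ~q, w0
Accessibility: w0Rw0, w0Rw1, w0Rw2, w1Rw0, w1Rw1, w1Rw2, w2Rw0, w2Rw1, w2Rw2
Branch closes: q and ~q both at w0.
(One branch shown.) All branches close.

Unsatisfiable (every branch closes)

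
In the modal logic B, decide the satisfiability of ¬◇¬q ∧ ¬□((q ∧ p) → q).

Unsatisfiable

1. ¬◇¬q ∧ ¬□((q ∧ p) → q), u
2. ¬◇¬q, u   [∧-rule on 1]
3. ¬□((q ∧ p) → q), u   [∧-rule on 1]
4. q, u   [¬◇-rule on 2 via uRu]
5. ¬((q ∧ p) → q), v   [¬□-rule on 3: fresh world v, uRv]
6. q ∧ p, v   [¬→-rule on 5]
7. ¬q, v   [¬→-rule on 5]
8. q, v   [∧-rule on 6]
9. p, v   [∧-rule on 6]
Accessibility: uRu, uRv, vRu, vRv
Branch closes: q and ¬q both at v.
All branches of the tableau close; one closing branch shown above.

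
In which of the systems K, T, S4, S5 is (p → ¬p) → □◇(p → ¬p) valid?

S5

S4-tableau for the negation ¬((p → ¬p) → □◇(p → ¬p)):
1. ¬((p → ¬p) → □◇(p → ¬p)), 0
2. p → ¬p, 0
3. ¬□◇(p → ¬p), 0
4. ¬p, 0
5. ¬◇(p → ¬p), 1
6. ¬(p → ¬p), 1
7. p, 1
Accessibility: 0R0, 0R1, 1R1
Complete open branch: countermodel on an S4-frame, so not valid in S4, nor in K, T (the same frame is also a K-frame and a T-frame).
S5-tableau for the negation ¬((p → ¬p) → □◇(p → ¬p)):
1. ¬((p → ¬p) → □◇(p → ¬p)), 0
2. p → ¬p, 0
3. ¬□◇(p → ¬p), 0
4. ¬p, 0
5. ¬◇(p → ¬p), 1
6. ¬(p → ¬p), 0
7. p, 0
Accessibility: 0R0, 0R1, 1R0, 1R1
Branch closes: p and ¬p both at 0.
Every branch closes (one shown): valid in S5.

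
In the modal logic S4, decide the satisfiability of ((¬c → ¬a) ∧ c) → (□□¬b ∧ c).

1. ((¬c → ¬a) ∧ c) → (□□¬b ∧ c), 0
2. □□¬b ∧ c, 0
3. □□¬b, 0
4. c, 0
5. □¬b, 0
6. ¬b, 0
Accessibility: 0R0

Satisfiable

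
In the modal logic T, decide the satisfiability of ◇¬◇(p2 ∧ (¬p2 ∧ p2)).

1. ◇¬◇(p2 ∧ (¬p2 ∧ p2)), u
2. ¬◇(p2 ∧ (¬p2 ∧ p2)), v   [◇-rule on 1: fresh world v, uRv]
3. ¬(p2 ∧ (¬p2 ∧ p2)), v   [¬◇-rule on 2 via vRv]
4. ¬(¬p2 ∧ p2), v   [¬∧-rule on 3 (branches; this branch)]
5. ¬p2, v   [¬∧-rule on 4 (branches; this branch)]
Accessibility: uRu, uRv, vRv

Satisfiable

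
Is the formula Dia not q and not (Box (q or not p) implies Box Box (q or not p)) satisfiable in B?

Yes, satisfiable

1. Dia not q and not (Box (q or not p) implies Box Box (q or not p)), w0
2. Dia not q, w0
3. not (Box (q or not p) implies Box Box (q or not p)), w0
4. Box (q or not p), w0
5. not Box Box (q or not p), w0
6. q or not p, w0
7. not p, w0
8. not q, w1
9. q or not p, w1
10. not p, w1
11. not Box (q or not p), w2
12. q or not p, w2
13. not p, w2
14. not (q or not p), w3
15. not q, w3
16. p, w3
Accessibility: w0Rw0, w0Rw1, w0Rw2, w1Rw0, w1Rw1, w2Rw0, w2Rw2, w2Rw3, w3Rw2, w3Rw3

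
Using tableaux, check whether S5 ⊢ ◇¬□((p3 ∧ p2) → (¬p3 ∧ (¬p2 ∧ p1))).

No, not valid

Tableau for the negation ¬◇¬□((p3 ∧ p2) → (¬p3 ∧ (¬p2 ∧ p1))):
1. ¬◇¬□((p3 ∧ p2) → (¬p3 ∧ (¬p2 ∧ p1))), w0
2. □((p3 ∧ p2) → (¬p3 ∧ (¬p2 ∧ p1))), w0
3. (p3 ∧ p2) → (¬p3 ∧ (¬p2 ∧ p1)), w0
4. ¬p3 ∧ (¬p2 ∧ p1), w0
5. ¬p3, w0
6. ¬p2 ∧ p1, w0
7. ¬p2, w0
8. p1, w0
Accessibility: w0Rw0
The negation has an open branch (countermodel exists).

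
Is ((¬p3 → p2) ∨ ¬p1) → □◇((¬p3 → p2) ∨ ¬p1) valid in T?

Not valid

Tableau for the negation ¬(((¬p3 → p2) ∨ ¬p1) → □◇((¬p3 → p2) ∨ ¬p1)):
1. ¬(((¬p3 → p2) ∨ ¬p1) → □◇((¬p3 → p2) ∨ ¬p1)), u
2. (¬p3 → p2) ∨ ¬p1, u
3. ¬□◇((¬p3 → p2) ∨ ¬p1), u
4. ¬p1, u
5. ¬◇((¬p3 → p2) ∨ ¬p1), v
6. ¬((¬p3 → p2) ∨ ¬p1), v
7. ¬(¬p3 → p2), v
8. p1, v
9. ¬p3, v
10. ¬p2, v
Accessibility: uRu, uRv, vRv
The negation has an open branch (countermodel exists).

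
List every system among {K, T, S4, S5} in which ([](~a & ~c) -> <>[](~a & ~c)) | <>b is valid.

T, S4, S5

T-tableau for the negation ~(([](~a & ~c) -> <>[](~a & ~c)) | <>b):
1. ~(([](~a & ~c) -> <>[](~a & ~c)) | <>b), u
2. ~([](~a & ~c) -> <>[](~a & ~c)), u
3. ~<>b, u
4. [](~a & ~c), u
5. ~<>[](~a & ~c), u
6. ~b, u
7. ~a & ~c, u
8. ~a, u
9. ~c, u
10. ~[](~a & ~c), u
11. ~(~a & ~c), v
12. ~b, v
13. ~a & ~c, v
14. ~a, v
15. ~c, v
16. ~[](~a & ~c), v
17. c, v
Accessibility: uRu, uRv, vRv
Branch closes: c and ~c both at v.
Every branch closes (one shown): valid in T, hence also in S4, S5 (every theorem of T is a theorem of S4 and S5).
K-tableau for the negation ~(([](~a & ~c) -> <>[](~a & ~c)) | <>b):
1. ~(([](~a & ~c) -> <>[](~a & ~c)) | <>b), u
2. ~([](~a & ~c) -> <>[](~a & ~c)), u
3. ~<>b, u
4. [](~a & ~c), u
5. ~<>[](~a & ~c), u
Complete open branch: countermodel on a K-frame, so not valid in K.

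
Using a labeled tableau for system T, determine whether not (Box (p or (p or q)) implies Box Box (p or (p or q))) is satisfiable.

1. not (Box (p or (p or q)) implies Box Box (p or (p or q))), u
2. Box (p or (p or q)), u
3. not Box Box (p or (p or q)), u
4. p or (p or q), u
5. p or q, u
6. q, u
7. not Box (p or (p or q)), v
8. p or (p or q), v
9. p or q, v
10. q, v
11. not (p or (p or q)), w
12. not p, w
13. not (p or q), w
14. not q, w
Accessibility: uRu, uRv, vRv, vRw, wRw

Satisfiable (open branch found)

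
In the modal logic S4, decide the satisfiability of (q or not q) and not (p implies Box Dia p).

1. (q or not q) and not (p implies Box Dia p), w0
2. q or not q, w0   [and-rule on 1]
3. not (p implies Box Dia p), w0   [and-rule on 1]
4. p, w0   [neg-implies-rule on 3]
5. not Box Dia p, w0   [neg-implies-rule on 3]
6. not q, w0   [or-rule on 2 (branches; this branch)]
7. not Dia p, w1   [neg-Box-rule on 5: fresh world w1, w0Rw1]
8. not p, w1   [neg-Dia-rule on 7 via w1Rw1]
Accessibility: w0Rw0, w0Rw1, w1Rw1

Yes, satisfiable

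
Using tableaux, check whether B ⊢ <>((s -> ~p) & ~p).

Invalid (countermodel exists)

Tableau for the negation ~<>((s -> ~p) & ~p):
1. ~<>((s -> ~p) & ~p), w0
2. ~((s -> ~p) & ~p), w0
3. p, w0
Accessibility: w0Rw0
The negation has an open branch (countermodel exists).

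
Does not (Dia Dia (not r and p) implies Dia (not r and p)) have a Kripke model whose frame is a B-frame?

Satisfiable

1. not (Dia Dia (not r and p) implies Dia (not r and p)), 0
2. Dia Dia (not r and p), 0
3. not Dia (not r and p), 0
4. not (not r and p), 0
5. not p, 0
6. Dia (not r and p), 1
7. not (not r and p), 1
8. not p, 1
9. not r and p, 2
10. not r, 2
11. p, 2
Accessibility: 0R0, 0R1, 1R0, 1R1, 1R2, 2R1, 2R2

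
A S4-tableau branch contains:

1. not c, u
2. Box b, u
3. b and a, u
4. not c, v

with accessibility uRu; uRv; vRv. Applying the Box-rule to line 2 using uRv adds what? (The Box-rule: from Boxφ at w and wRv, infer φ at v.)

b, v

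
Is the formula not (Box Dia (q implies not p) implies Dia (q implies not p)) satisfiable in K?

Satisfiable

1. not (Box Dia (q implies not p) implies Dia (q implies not p)), 0
2. Box Dia (q implies not p), 0
3. not Dia (q implies not p), 0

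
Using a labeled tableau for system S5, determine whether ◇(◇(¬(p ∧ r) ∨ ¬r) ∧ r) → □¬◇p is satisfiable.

1. ◇(◇(¬(p ∧ r) ∨ ¬r) ∧ r) → □¬◇p, 0
2. □¬◇p, 0   [→-rule on 1 (branches; this branch)]
3. ¬◇p, 0   [□-rule on 2 via 0R0]
4. ¬p, 0   [¬◇-rule on 3 via 0R0]
Accessibility: 0R0

Satisfiable (open branch found)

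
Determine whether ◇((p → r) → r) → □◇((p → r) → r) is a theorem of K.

No, not valid

Tableau for the negation ¬(◇((p → r) → r) → □◇((p → r) → r)):
1. ¬(◇((p → r) → r) → □◇((p → r) → r)), w0
2. ◇((p → r) → r), w0   [¬→-rule on 1]
3. ¬□◇((p → r) → r), w0   [¬→-rule on 1]
4. (p → r) → r, w1   [◇-rule on 2: fresh world w1, w0Rw1]
5. r, w1   [→-rule on 4 (branches; this branch)]
6. ¬◇((p → r) → r), w2   [¬□-rule on 3: fresh world w2, w0Rw2]
Accessibility: w0Rw1, w0Rw2
The negation has an open branch (countermodel exists).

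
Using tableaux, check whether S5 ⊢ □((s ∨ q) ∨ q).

Tableau for the negation ¬□((s ∨ q) ∨ q):
1. ¬□((s ∨ q) ∨ q), 0
2. ¬((s ∨ q) ∨ q), 1
3. ¬(s ∨ q), 1
4. ¬q, 1
5. ¬s, 1
Accessibility: 0R0, 0R1, 1R0, 1R1
The negation has an open branch (countermodel exists).

Not valid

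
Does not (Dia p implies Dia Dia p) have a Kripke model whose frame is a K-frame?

Satisfiable (open branch found)

1. not (Dia p implies Dia Dia p), 0
2. Dia p, 0   [neg-implies-rule on 1]
3. not Dia Dia p, 0   [neg-implies-rule on 1]
4. p, 1   [Dia-rule on 2: fresh world 1, 0R1]
5. not Dia p, 1   [neg-Dia-rule on 3 via 0R1]
Accessibility: 0R1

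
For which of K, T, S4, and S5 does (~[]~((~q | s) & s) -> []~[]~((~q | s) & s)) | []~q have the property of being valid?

S5-tableau for the negation ~((~[]~((~q | s) & s) -> []~[]~((~q | s) & s)) | []~q):
1. ~((~[]~((~q | s) & s) -> []~[]~((~q | s) & s)) | []~q), u
2. ~(~[]~((~q | s) & s) -> []~[]~((~q | s) & s)), u   [~|-rule on 1]
3. ~[]~q, u   [~|-rule on 1]
4. ~[]~((~q | s) & s), u   [~->-rule on 2]
5. ~[]~[]~((~q | s) & s), u   [~->-rule on 2]
6. q, v   [~[]-rule on 3: fresh world v, uRv]
7. (~q | s) & s, w   [~[]-rule on 4: fresh world w, uRw]
8. ~q | s, w   [&-rule on 7]
9. s, w   [&-rule on 7]
10. []~((~q | s) & s), x   [~[]-rule on 5: fresh world x, uRx]
11. ~((~q | s) & s), u   [[]-rule on 10 via xRu]
12. ~((~q | s) & s), v   [[]-rule on 10 via xRv]
13. ~((~q | s) & s), w   [[]-rule on 10 via xRw]
14. ~((~q | s) & s), x   [[]-rule on 10 via xRx]
15. ~(~q | s), u   [~&-rule on 11 (branches; this branch)]
16. q, u   [~|-rule on 15]
17. ~s, u   [~|-rule on 15]
18. ~(~q | s), v   [~&-rule on 12 (branches; this branch)]
19. ~s, v   [~|-rule on 18]
20. ~(~q | s), w   [~&-rule on 13 (branches; this branch)]
21. q, w   [~|-rule on 20]
22. ~s, w   [~|-rule on 20]
Accessibility: uRu, uRv, uRw, uRx, vRu, vRv, vRw, vRx, wRu, wRv, wRw, wRx, xRu, xRv, xRw, xRx
Branch closes: s and ~s both at w.
Every branch closes (one shown): valid in S5.
S4-tableau for the negation ~((~[]~((~q | s) & s) -> []~[]~((~q | s) & s)) | []~q):
1. ~((~[]~((~q | s) & s) -> []~[]~((~q | s) & s)) | []~q), u
2. ~(~[]~((~q | s) & s) -> []~[]~((~q | s) & s)), u   [~|-rule on 1]
3. ~[]~q, u   [~|-rule on 1]
4. ~[]~((~q | s) & s), u   [~->-rule on 2]
5. ~[]~[]~((~q | s) & s), u   [~->-rule on 2]
6. q, v   [~[]-rule on 3: fresh world v, uRv]
7. (~q | s) & s, w   [~[]-rule on 4: fresh world w, uRw]
8. ~q | s, w   [&-rule on 7]
9. s, w   [&-rule on 7]
10. []~((~q | s) & s), x   [~[]-rule on 5: fresh world x, uRx]
11. ~((~q | s) & s), x   [[]-rule on 10 via xRx]
12. ~s, x   [~&-rule on 11 (branches; this branch)]
Accessibility: uRu, uRv, uRw, uRx, vRv, wRw, xRx
Complete open branch: countermodel on an S4-frame, so not valid in S4, nor in K, T (the same frame is also a K-frame and a T-frame).

S5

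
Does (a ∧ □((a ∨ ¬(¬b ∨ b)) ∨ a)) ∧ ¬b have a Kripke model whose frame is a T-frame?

1. (a ∧ □((a ∨ ¬(¬b ∨ b)) ∨ a)) ∧ ¬b, 0
2. a ∧ □((a ∨ ¬(¬b ∨ b)) ∨ a), 0   [∧-rule on 1]
3. ¬b, 0   [∧-rule on 1]
4. a, 0   [∧-rule on 2]
5. □((a ∨ ¬(¬b ∨ b)) ∨ a), 0   [∧-rule on 2]
6. (a ∨ ¬(¬b ∨ b)) ∨ a, 0   [□-rule on 5 via 0R0]
Accessibility: 0R0

Satisfiable (open branch found)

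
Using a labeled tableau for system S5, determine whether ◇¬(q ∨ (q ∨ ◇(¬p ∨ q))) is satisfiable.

1. ◇¬(q ∨ (q ∨ ◇(¬p ∨ q))), 0
2. ¬(q ∨ (q ∨ ◇(¬p ∨ q))), 1   [◇-rule on 1: fresh world 1, 0R1]
3. ¬q, 1   [¬∨-rule on 2]
4. ¬(q ∨ ◇(¬p ∨ q)), 1   [¬∨-rule on 2]
5. ¬◇(¬p ∨ q), 1   [¬∨-rule on 4]
6. ¬(¬p ∨ q), 0   [¬◇-rule on 5 via 1R0]
7. p, 0   [¬∨-rule on 6]
8. ¬q, 0   [¬∨-rule on 6]
9. ¬(¬p ∨ q), 1   [¬◇-rule on 5 via 1R1]
10. p, 1   [¬∨-rule on 9]
Accessibility: 0R0, 0R1, 1R0, 1R1

Satisfiable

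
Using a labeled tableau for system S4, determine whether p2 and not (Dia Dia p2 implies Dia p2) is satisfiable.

1. p2 and not (Dia Dia p2 implies Dia p2), 0
2. p2, 0
3. not (Dia Dia p2 implies Dia p2), 0
4. Dia Dia p2, 0
5. not Dia p2, 0
6. not p2, 0
Accessibility: 0R0
Branch closes: p2 and not p2 both at 0.
(One branch shown.) All branches close.

No, unsatisfiable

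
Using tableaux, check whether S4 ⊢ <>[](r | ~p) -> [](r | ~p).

Tableau for the negation ~(<>[](r | ~p) -> [](r | ~p)):
1. ~(<>[](r | ~p) -> [](r | ~p)), 0
2. <>[](r | ~p), 0
3. ~[](r | ~p), 0
4. [](r | ~p), 1
5. r | ~p, 1
6. ~p, 1
7. ~(r | ~p), 2
8. ~r, 2
9. p, 2
Accessibility: 0R0, 0R1, 0R2, 1R1, 2R2
The negation has an open branch (countermodel exists).

No, not valid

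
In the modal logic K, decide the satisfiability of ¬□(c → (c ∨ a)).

Unsatisfiable

1. ¬□(c → (c ∨ a)), 0
2. ¬(c → (c ∨ a)), 1
3. c, 1
4. ¬(c ∨ a), 1
5. ¬c, 1
6. ¬a, 1
Accessibility: 0R1
Branch closes: c and ¬c both at 1.
All branches of the tableau close; one closing branch shown above.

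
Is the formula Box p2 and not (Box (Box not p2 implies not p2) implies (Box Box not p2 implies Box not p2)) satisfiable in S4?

Unsatisfiable (every branch closes)

1. Box p2 and not (Box (Box not p2 implies not p2) implies (Box Box not p2 implies Box not p2)), u
2. Box p2, u   [and-rule on 1]
3. not (Box (Box not p2 implies not p2) implies (Box Box not p2 implies Box not p2)), u   [and-rule on 1]
4. Box (Box not p2 implies not p2), u   [neg-implies-rule on 3]
5. not (Box Box not p2 implies Box not p2), u   [neg-implies-rule on 3]
6. Box Box not p2, u   [neg-implies-rule on 5]
7. not Box not p2, u   [neg-implies-rule on 5]
8. p2, u   [Box-rule on 2 via uRu]
9. Box not p2 implies not p2, u   [Box-rule on 4 via uRu]
10. Box not p2, u   [Box-rule on 6 via uRu]
11. not p2, u   [Box-rule on 10 via uRu]
Accessibility: uRu
Branch closes: p2 and not p2 both at u.
Every branch closes; the branch above is one of them.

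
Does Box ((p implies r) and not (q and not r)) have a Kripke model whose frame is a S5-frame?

Satisfiable

1. Box ((p implies r) and not (q and not r)), 0
2. (p implies r) and not (q and not r), 0
3. p implies r, 0
4. not (q and not r), 0
5. r, 0
Accessibility: 0R0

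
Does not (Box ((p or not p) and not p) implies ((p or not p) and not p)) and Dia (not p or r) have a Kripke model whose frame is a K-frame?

Satisfiable (open branch found)

1. not (Box ((p or not p) and not p) implies ((p or not p) and not p)) and Dia (not p or r), 0
2. not (Box ((p or not p) and not p) implies ((p or not p) and not p)), 0   [and-rule on 1]
3. Dia (not p or r), 0   [and-rule on 1]
4. Box ((p or not p) and not p), 0   [neg-implies-rule on 2]
5. not ((p or not p) and not p), 0   [neg-implies-rule on 2]
6. p, 0   [neg-and-rule on 5 (branches; this branch)]
7. not p or r, 1   [Dia-rule on 3: fresh world 1, 0R1]
8. (p or not p) and not p, 1   [Box-rule on 4 via 0R1]
9. p or not p, 1   [and-rule on 8]
10. not p, 1   [and-rule on 8]
11. r, 1   [or-rule on 7 (branches; this branch)]
Accessibility: 0R1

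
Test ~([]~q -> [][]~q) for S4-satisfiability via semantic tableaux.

Unsatisfiable (every branch closes)

1. ~([]~q -> [][]~q), 0
2. []~q, 0
3. ~[][]~q, 0
4. ~q, 0
5. ~[]~q, 1
6. ~q, 1
7. q, 2
8. ~q, 2
Accessibility: 0R0, 0R1, 0R2, 1R1, 1R2, 2R2
Branch closes: q and ~q both at 2.
All branches of the tableau close; one closing branch shown above.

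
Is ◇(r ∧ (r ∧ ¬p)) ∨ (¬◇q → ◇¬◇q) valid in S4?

Tableau for the negation ¬(◇(r ∧ (r ∧ ¬p)) ∨ (¬◇q → ◇¬◇q)):
1. ¬(◇(r ∧ (r ∧ ¬p)) ∨ (¬◇q → ◇¬◇q)), u
2. ¬◇(r ∧ (r ∧ ¬p)), u   [¬∨-rule on 1]
3. ¬(¬◇q → ◇¬◇q), u   [¬∨-rule on 1]
4. ¬◇q, u   [¬→-rule on 3]
5. ¬◇¬◇q, u   [¬→-rule on 3]
6. ¬(r ∧ (r ∧ ¬p)), u   [¬◇-rule on 2 via uRu]
7. ¬q, u   [¬◇-rule on 4 via uRu]
8. ◇q, u   [¬◇-rule on 5 via uRu]
9. ¬(r ∧ ¬p), u   [¬∧-rule on 6 (branches; this branch)]
10. p, u   [¬∧-rule on 9 (branches; this branch)]
11. q, v   [◇-rule on 8: fresh world v, uRv]
12. ¬(r ∧ (r ∧ ¬p)), v   [¬◇-rule on 2 via uRv]
13. ¬q, v   [¬◇-rule on 4 via uRv]
Accessibility: uRu, uRv, vRv
Branch closes: q and ¬q both at v.
Every branch of the negation's tableau closes; the branch above is one of them.

Valid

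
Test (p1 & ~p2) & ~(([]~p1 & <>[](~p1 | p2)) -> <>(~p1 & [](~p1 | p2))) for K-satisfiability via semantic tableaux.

Unsatisfiable (every branch closes)

1. (p1 & ~p2) & ~(([]~p1 & <>[](~p1 | p2)) -> <>(~p1 & [](~p1 | p2))), u
2. p1 & ~p2, u
3. ~(([]~p1 & <>[](~p1 | p2)) -> <>(~p1 & [](~p1 | p2))), u
4. p1, u
5. ~p2, u
6. []~p1 & <>[](~p1 | p2), u
7. ~<>(~p1 & [](~p1 | p2)), u
8. []~p1, u
9. <>[](~p1 | p2), u
10. [](~p1 | p2), v
11. ~(~p1 & [](~p1 | p2)), v
12. ~p1, v
13. ~[](~p1 | p2), v
14. ~(~p1 | p2), w
15. p1, w
16. ~p2, w
17. ~p1 | p2, w
18. p2, w
Accessibility: uRv, vRw
Branch closes: p2 and ~p2 both at w.
(One branch shown.) All branches close.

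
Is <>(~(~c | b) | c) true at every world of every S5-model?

Invalid (countermodel exists)

Tableau for the negation ~<>(~(~c | b) | c):
1. ~<>(~(~c | b) | c), 0
2. ~(~(~c | b) | c), 0   [~<>-rule on 1 via 0R0]
3. ~c | b, 0   [~|-rule on 2]
4. ~c, 0   [~|-rule on 2]
5. b, 0   [|-rule on 3 (branches; this branch)]
Accessibility: 0R0
The negation has an open branch (countermodel exists).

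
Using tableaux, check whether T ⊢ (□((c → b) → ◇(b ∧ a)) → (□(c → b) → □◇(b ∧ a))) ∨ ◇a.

Tableau for the negation ¬((□((c → b) → ◇(b ∧ a)) → (□(c → b) → □◇(b ∧ a))) ∨ ◇a):
1. ¬((□((c → b) → ◇(b ∧ a)) → (□(c → b) → □◇(b ∧ a))) ∨ ◇a), 0
2. ¬(□((c → b) → ◇(b ∧ a)) → (□(c → b) → □◇(b ∧ a))), 0
3. ¬◇a, 0
4. □((c → b) → ◇(b ∧ a)), 0
5. ¬(□(c → b) → □◇(b ∧ a)), 0
6. □(c → b), 0
7. ¬□◇(b ∧ a), 0
8. ¬a, 0
9. (c → b) → ◇(b ∧ a), 0
10. c → b, 0
11. ◇(b ∧ a), 0
12. b, 0
13. ¬◇(b ∧ a), 1
14. ¬a, 1
15. (c → b) → ◇(b ∧ a), 1
16. c → b, 1
17. ¬(b ∧ a), 1
18. ◇(b ∧ a), 1
19. b, 1
20. b ∧ a, 2
21. b, 2
22. a, 2
23. ¬a, 2
Accessibility: 0R0, 0R1, 0R2, 1R1, 2R2
Branch closes: a and ¬a both at 2.
Every branch of the negation's tableau closes; the branch above is one of them.

Valid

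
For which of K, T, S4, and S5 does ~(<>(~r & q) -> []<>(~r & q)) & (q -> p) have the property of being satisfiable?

S4-tableau for the formula:
1. ~(<>(~r & q) -> []<>(~r & q)) & (q -> p), w0
2. ~(<>(~r & q) -> []<>(~r & q)), w0
3. q -> p, w0
4. <>(~r & q), w0
5. ~[]<>(~r & q), w0
6. p, w0
7. ~r & q, w1
8. ~r, w1
9. q, w1
10. ~<>(~r & q), w2
11. ~(~r & q), w2
12. ~q, w2
Accessibility: w0Rw0, w0Rw1, w0Rw2, w1Rw1, w2Rw2
Complete open branch: satisfiable in S4, hence also in K, T (this S4-model is also a K-model and a T-model).
S5-tableau for the formula:
1. ~(<>(~r & q) -> []<>(~r & q)) & (q -> p), w0
2. ~(<>(~r & q) -> []<>(~r & q)), w0
3. q -> p, w0
4. <>(~r & q), w0
5. ~[]<>(~r & q), w0
6. p, w0
7. ~r & q, w1
8. ~r, w1
9. q, w1
10. ~<>(~r & q), w2
11. ~(~r & q), w0
12. ~(~r & q), w1
13. ~(~r & q), w2
14. ~q, w0
15. ~q, w1
Accessibility: w0Rw0, w0Rw1, w0Rw2, w1Rw0, w1Rw1, w1Rw2, w2Rw0, w2Rw1, w2Rw2
Branch closes: q and ~q both at w1.
Every branch closes (one shown): unsatisfiable in S5.

K, T, S4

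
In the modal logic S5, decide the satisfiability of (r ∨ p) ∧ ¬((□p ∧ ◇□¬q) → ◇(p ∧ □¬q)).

1. (r ∨ p) ∧ ¬((□p ∧ ◇□¬q) → ◇(p ∧ □¬q)), 0
2. r ∨ p, 0
3. ¬((□p ∧ ◇□¬q) → ◇(p ∧ □¬q)), 0
4. □p ∧ ◇□¬q, 0
5. ¬◇(p ∧ □¬q), 0
6. □p, 0
7. ◇□¬q, 0
8. ¬(p ∧ □¬q), 0
9. p, 0
10. ¬□¬q, 0
11. □¬q, 1
12. ¬(p ∧ □¬q), 1
13. p, 1
14. ¬q, 0
15. ¬q, 1
16. ¬□¬q, 1
17. q, 2
18. ¬(p ∧ □¬q), 2
19. p, 2
20. ¬q, 2
Accessibility: 0R0, 0R1, 0R2, 1R0, 1R1, 1R2, 2R0, 2R1, 2R2
Branch closes: q and ¬q both at 2.
All branches of the tableau close; one closing branch shown above.

Unsatisfiable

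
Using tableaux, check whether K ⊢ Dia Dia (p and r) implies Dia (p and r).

Tableau for the negation not (Dia Dia (p and r) implies Dia (p and r)):
1. not (Dia Dia (p and r) implies Dia (p and r)), w0
2. Dia Dia (p and r), w0   [neg-implies-rule on 1]
3. not Dia (p and r), w0   [neg-implies-rule on 1]
4. Dia (p and r), w1   [Dia-rule on 2: fresh world w1, w0Rw1]
5. not (p and r), w1   [neg-Dia-rule on 3 via w0Rw1]
6. not r, w1   [neg-and-rule on 5 (branches; this branch)]
7. p and r, w2   [Dia-rule on 4: fresh world w2, w1Rw2]
8. p, w2   [and-rule on 7]
9. r, w2   [and-rule on 7]
Accessibility: w0Rw1, w1Rw2
The negation has an open branch (countermodel exists).

Invalid (countermodel exists)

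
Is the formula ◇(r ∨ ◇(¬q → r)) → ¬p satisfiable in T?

1. ◇(r ∨ ◇(¬q → r)) → ¬p, u
2. ¬p, u
Accessibility: uRu

Yes, satisfiable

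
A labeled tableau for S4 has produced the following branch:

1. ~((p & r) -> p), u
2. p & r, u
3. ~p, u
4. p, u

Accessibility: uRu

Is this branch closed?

Both p and ~p appear at u.

Closed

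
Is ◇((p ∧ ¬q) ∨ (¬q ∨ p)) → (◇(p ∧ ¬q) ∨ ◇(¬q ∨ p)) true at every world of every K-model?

Valid in K

Tableau for the negation ¬(◇((p ∧ ¬q) ∨ (¬q ∨ p)) → (◇(p ∧ ¬q) ∨ ◇(¬q ∨ p))):
1. ¬(◇((p ∧ ¬q) ∨ (¬q ∨ p)) → (◇(p ∧ ¬q) ∨ ◇(¬q ∨ p))), w0
2. ◇((p ∧ ¬q) ∨ (¬q ∨ p)), w0   [¬→-rule on 1]
3. ¬(◇(p ∧ ¬q) ∨ ◇(¬q ∨ p)), w0   [¬→-rule on 1]
4. ¬◇(p ∧ ¬q), w0   [¬∨-rule on 3]
5. ¬◇(¬q ∨ p), w0   [¬∨-rule on 3]
6. (p ∧ ¬q) ∨ (¬q ∨ p), w1   [◇-rule on 2: fresh world w1, w0Rw1]
7. ¬(p ∧ ¬q), w1   [¬◇-rule on 4 via w0Rw1]
8. ¬(¬q ∨ p), w1   [¬◇-rule on 5 via w0Rw1]
9. q, w1   [¬∨-rule on 8]
10. ¬p, w1   [¬∨-rule on 8]
11. ¬q ∨ p, w1   [∨-rule on 6 (branches; this branch)]
12. p, w1   [∨-rule on 11 (branches; this branch)]
Accessibility: w0Rw1
Branch closes: p and ¬p both at w1.
Every branch of the negation's tableau closes; the branch above is one of them.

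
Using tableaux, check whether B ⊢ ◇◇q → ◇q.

Tableau for the negation ¬(◇◇q → ◇q):
1. ¬(◇◇q → ◇q), u
2. ◇◇q, u   [¬→-rule on 1]
3. ¬◇q, u   [¬→-rule on 1]
4. ¬q, u   [¬◇-rule on 3 via uRu]
5. ◇q, v   [◇-rule on 2: fresh world v, uRv]
6. ¬q, v   [¬◇-rule on 3 via uRv]
7. q, w   [◇-rule on 5: fresh world w, vRw]
Accessibility: uRu, uRv, vRu, vRv, vRw, wRv, wRw
The negation has an open branch (countermodel exists).

Not valid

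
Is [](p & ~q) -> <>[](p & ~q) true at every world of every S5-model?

Valid

Tableau for the negation ~([](p & ~q) -> <>[](p & ~q)):
1. ~([](p & ~q) -> <>[](p & ~q)), w0
2. [](p & ~q), w0   [~->-rule on 1]
3. ~<>[](p & ~q), w0   [~->-rule on 1]
4. p & ~q, w0   [[]-rule on 2 via w0Rw0]
5. p, w0   [&-rule on 4]
6. ~q, w0   [&-rule on 4]
7. ~[](p & ~q), w0   [~<>-rule on 3 via w0Rw0]
8. ~(p & ~q), w1   [~[]-rule on 7: fresh world w1, w0Rw1]
9. p & ~q, w1   [[]-rule on 2 via w0Rw1]
10. p, w1   [&-rule on 9]
11. ~q, w1   [&-rule on 9]
12. ~[](p & ~q), w1   [~<>-rule on 3 via w0Rw1]
13. q, w1   [~&-rule on 8 (branches; this branch)]
Accessibility: w0Rw0, w0Rw1, w1Rw0, w1Rw1
Branch closes: q and ~q both at w1.
All branches of the negation close; one closing branch shown above.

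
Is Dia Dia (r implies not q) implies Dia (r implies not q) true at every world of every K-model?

Tableau for the negation not (Dia Dia (r implies not q) implies Dia (r implies not q)):
1. not (Dia Dia (r implies not q) implies Dia (r implies not q)), u
2. Dia Dia (r implies not q), u   [neg-implies-rule on 1]
3. not Dia (r implies not q), u   [neg-implies-rule on 1]
4. Dia (r implies not q), v   [Dia-rule on 2: fresh world v, uRv]
5. not (r implies not q), v   [neg-Dia-rule on 3 via uRv]
6. r, v   [neg-implies-rule on 5]
7. q, v   [neg-implies-rule on 5]
8. r implies not q, w   [Dia-rule on 4: fresh world w, vRw]
9. not q, w   [implies-rule on 8 (branches; this branch)]
Accessibility: uRv, vRw
The negation has an open branch (countermodel exists).

Not valid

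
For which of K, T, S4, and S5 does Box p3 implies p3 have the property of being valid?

T, S4, S5

K-tableau for the negation not (Box p3 implies p3):
1. not (Box p3 implies p3), u
2. Box p3, u
3. not p3, u
Complete open branch: countermodel on a K-frame, so not valid in K.
T-tableau for the negation not (Box p3 implies p3):
1. not (Box p3 implies p3), u
2. Box p3, u
3. not p3, u
4. p3, u
Accessibility: uRu
Branch closes: p3 and not p3 both at u.
Every branch closes (one shown): valid in T, hence also in S4, S5 (every theorem of T is a theorem of S4 and S5).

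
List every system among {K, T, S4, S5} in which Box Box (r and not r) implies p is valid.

T, S4, S5

T-tableau for the negation not (Box Box (r and not r) implies p):
1. not (Box Box (r and not r) implies p), u
2. Box Box (r and not r), u
3. not p, u
4. Box (r and not r), u
5. r and not r, u
6. r, u
7. not r, u
Accessibility: uRu
Branch closes: r and not r both at u.
Every branch closes (one shown): valid in T, hence also in S4, S5 (every theorem of T is a theorem of S4 and S5).
K-tableau for the negation not (Box Box (r and not r) implies p):
1. not (Box Box (r and not r) implies p), u
2. Box Box (r and not r), u
3. not p, u
Complete open branch: countermodel on a K-frame, so not valid in K.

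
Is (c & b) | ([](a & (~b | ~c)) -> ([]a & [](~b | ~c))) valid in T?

Valid

Tableau for the negation ~((c & b) | ([](a & (~b | ~c)) -> ([]a & [](~b | ~c)))):
1. ~((c & b) | ([](a & (~b | ~c)) -> ([]a & [](~b | ~c)))), u
2. ~(c & b), u
3. ~([](a & (~b | ~c)) -> ([]a & [](~b | ~c))), u
4. [](a & (~b | ~c)), u
5. ~([]a & [](~b | ~c)), u
6. a & (~b | ~c), u
7. a, u
8. ~b | ~c, u
9. ~b, u
10. ~[](~b | ~c), u
11. ~c, u
12. ~(~b | ~c), v
13. b, v
14. c, v
15. a & (~b | ~c), v
16. a, v
17. ~b | ~c, v
18. ~c, v
Accessibility: uRu, uRv, vRv
Branch closes: c and ~c both at v.
All branches of the negation close; one closing branch shown above.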